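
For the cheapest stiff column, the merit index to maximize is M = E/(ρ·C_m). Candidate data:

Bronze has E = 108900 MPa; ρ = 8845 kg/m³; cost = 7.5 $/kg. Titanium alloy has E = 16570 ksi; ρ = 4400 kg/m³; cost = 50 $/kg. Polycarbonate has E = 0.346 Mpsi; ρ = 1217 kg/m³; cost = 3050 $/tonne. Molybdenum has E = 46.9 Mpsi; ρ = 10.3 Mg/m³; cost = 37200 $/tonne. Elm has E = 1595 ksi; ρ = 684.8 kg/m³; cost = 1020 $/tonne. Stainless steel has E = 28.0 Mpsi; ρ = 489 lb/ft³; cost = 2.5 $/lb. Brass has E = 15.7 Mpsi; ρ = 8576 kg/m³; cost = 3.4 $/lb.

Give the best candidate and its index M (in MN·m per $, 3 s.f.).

After converting to SI:
  bronze: E = 108.9 GPa, ρ = 8845 kg/m³, cost = 7.500 $/kg
  titanium alloy: E = 114.2 GPa, ρ = 4400 kg/m³, cost = 50.00 $/kg
  polycarbonate: E = 2.386 GPa, ρ = 1217 kg/m³, cost = 3.050 $/kg
  molybdenum: E = 323.4 GPa, ρ = 10300 kg/m³, cost = 37.20 $/kg
  elm: E = 11.00 GPa, ρ = 684.8 kg/m³, cost = 1.020 $/kg
  stainless steel: E = 193.1 GPa, ρ = 7833 kg/m³, cost = 5.511 $/kg
  brass: E = 108.2 GPa, ρ = 8576 kg/m³, cost = 7.496 $/kg
  elm: M = 15.7 MN·m per $
  stainless steel: M = 4.47 MN·m per $
  brass: M = 1.68 MN·m per $
  bronze: M = 1.64 MN·m per $
  molybdenum: M = 0.844 MN·m per $
  polycarbonate: M = 0.643 MN·m per $
  titanium alloy: M = 0.519 MN·m per $
Elm ranks first.

elm, M = 15.7 MN·m per $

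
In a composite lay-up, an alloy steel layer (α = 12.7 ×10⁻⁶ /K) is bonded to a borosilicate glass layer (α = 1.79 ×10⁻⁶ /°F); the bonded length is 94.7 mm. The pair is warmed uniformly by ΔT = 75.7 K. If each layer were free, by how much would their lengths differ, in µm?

borosilicate glass: α = 1.79×10⁻⁶/°F × 9/5 = 3.22×10⁻⁶/K.
Δα = |12.7 − 3.22|×10⁻⁶/K = 9.48×10⁻⁶/K.
ΔL_mismatch = Δα·L·ΔT = 9.48×10⁻⁶ × 94.7 mm × 75.7 K = 67.9 µm.

67.9 µm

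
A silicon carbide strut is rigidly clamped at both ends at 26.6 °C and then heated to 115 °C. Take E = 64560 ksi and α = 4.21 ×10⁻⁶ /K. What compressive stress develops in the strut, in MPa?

166 MPa

E = 64560 ksi = 445.1 GPa.
ΔT = 88.40 K. Constrained thermal stress σ = E·α·ΔT = 445.1×10³ MPa × 4.21×10⁻⁶ × 88.40 = 166 MPa (compressive).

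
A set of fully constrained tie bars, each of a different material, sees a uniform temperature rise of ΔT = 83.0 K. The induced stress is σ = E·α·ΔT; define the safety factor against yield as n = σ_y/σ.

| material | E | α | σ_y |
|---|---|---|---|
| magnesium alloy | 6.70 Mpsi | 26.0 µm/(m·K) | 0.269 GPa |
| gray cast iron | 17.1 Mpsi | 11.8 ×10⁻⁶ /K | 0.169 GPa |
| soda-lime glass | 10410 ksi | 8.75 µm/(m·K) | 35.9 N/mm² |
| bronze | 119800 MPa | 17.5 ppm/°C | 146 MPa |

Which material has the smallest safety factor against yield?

soda-lime glass

Per material, after unit conversion:
  magnesium alloy: E = 46.19, α = 26.0, σ_y = 269.0 → σ = 99.7 MPa, n = 2.70
  gray cast iron: E = 117.9, α = 11.8, σ_y = 169.0 → σ = 115 MPa, n = 1.46
  soda-lime glass: E = 71.77, α = 8.75, σ_y = 35.90 → σ = 52.1 MPa, n = 0.689
  bronze: E = 119.8, α = 17.5, σ_y = 146.0 → σ = 174 MPa, n = 0.839
The minimum is soda-lime glass at n = 0.689.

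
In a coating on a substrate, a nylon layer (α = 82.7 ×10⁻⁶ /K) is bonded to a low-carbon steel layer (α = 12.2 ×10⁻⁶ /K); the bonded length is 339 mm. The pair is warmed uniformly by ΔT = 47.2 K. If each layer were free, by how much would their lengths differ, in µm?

1130 µm

Δα = |82.7 − 12.2|×10⁻⁶/K = 70.5×10⁻⁶/K.
ΔL_mismatch = Δα·L·ΔT = 70.5×10⁻⁶ × 339.0 mm × 47.2 K = 1130 µm.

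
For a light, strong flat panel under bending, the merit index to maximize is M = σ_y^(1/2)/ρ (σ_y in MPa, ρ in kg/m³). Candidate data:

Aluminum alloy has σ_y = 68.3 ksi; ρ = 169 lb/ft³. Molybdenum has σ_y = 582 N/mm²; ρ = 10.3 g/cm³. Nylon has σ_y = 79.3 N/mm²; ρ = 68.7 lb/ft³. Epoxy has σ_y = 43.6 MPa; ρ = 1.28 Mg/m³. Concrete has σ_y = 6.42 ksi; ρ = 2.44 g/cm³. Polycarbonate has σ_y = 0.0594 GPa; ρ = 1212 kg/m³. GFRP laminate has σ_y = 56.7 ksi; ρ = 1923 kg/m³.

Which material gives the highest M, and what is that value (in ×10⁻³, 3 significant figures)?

GFRP laminate, M = 10.3×10⁻³

Putting every candidate on a common basis:
  aluminum alloy: σ_y = 470.9 MPa, ρ = 2707 kg/m³
  molybdenum: σ_y = 582.0 MPa, ρ = 10300 kg/m³
  nylon: σ_y = 79.30 MPa, ρ = 1100 kg/m³
  epoxy: σ_y = 43.60 MPa, ρ = 1280 kg/m³
  concrete: σ_y = 44.26 MPa, ρ = 2440 kg/m³
  polycarbonate: σ_y = 59.40 MPa, ρ = 1212 kg/m³
  GFRP laminate: σ_y = 390.9 MPa, ρ = 1923 kg/m³
  GFRP laminate: M = 10.3×10⁻³
  nylon: M = 8.09×10⁻³
  aluminum alloy: M = 8.02×10⁻³
  polycarbonate: M = 6.36×10⁻³
  epoxy: M = 5.16×10⁻³
  concrete: M = 2.73×10⁻³
  molybdenum: M = 2.34×10⁻³
The maximum is for GFRP laminate.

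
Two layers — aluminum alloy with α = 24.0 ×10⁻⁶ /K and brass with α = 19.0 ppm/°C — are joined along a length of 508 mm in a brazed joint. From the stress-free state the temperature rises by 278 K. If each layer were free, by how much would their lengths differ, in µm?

706 µm

Δα = |24.0 − 19.0|×10⁻⁶/K = 5.00×10⁻⁶/K.
ΔL_mismatch = Δα·L·ΔT = 5.00×10⁻⁶ × 508.0 mm × 278.0 K = 706 µm.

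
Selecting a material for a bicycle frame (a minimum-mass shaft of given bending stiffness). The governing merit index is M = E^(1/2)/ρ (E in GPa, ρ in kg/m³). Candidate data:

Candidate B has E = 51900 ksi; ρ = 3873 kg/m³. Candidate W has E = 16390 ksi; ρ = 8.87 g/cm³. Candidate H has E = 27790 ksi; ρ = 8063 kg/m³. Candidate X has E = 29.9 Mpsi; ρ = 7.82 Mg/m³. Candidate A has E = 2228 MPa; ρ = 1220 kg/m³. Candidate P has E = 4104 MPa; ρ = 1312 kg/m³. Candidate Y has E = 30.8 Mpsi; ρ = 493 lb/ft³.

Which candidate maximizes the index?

candidate B

Normalizing units and computing the index:
  candidate B: E = 357.8 GPa, ρ = 3873 kg/m³
  candidate W: E = 113.0 GPa, ρ = 8870 kg/m³
  candidate H: E = 191.6 GPa, ρ = 8063 kg/m³
  candidate X: E = 206.2 GPa, ρ = 7820 kg/m³
  candidate A: E = 2.228 GPa, ρ = 1220 kg/m³
  candidate P: E = 4.104 GPa, ρ = 1312 kg/m³
  candidate Y: E = 212.4 GPa, ρ = 7897 kg/m³
  candidate B: M = 4.88×10⁻³
  candidate Y: M = 1.85×10⁻³
  candidate X: M = 1.84×10⁻³
  candidate H: M = 1.72×10⁻³
  candidate P: M = 1.54×10⁻³
  candidate A: M = 1.22×10⁻³
  candidate W: M = 1.20×10⁻³
The maximum is for candidate B.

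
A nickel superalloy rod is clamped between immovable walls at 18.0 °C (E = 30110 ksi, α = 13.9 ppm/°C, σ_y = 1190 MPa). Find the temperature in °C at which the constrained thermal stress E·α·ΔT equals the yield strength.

430 °C

E = 30110 ksi = 207.6 GPa.
E·α·ΔT = 1190 MPa ⇒ ΔT = 1190 / (207.6×10³ × 13.9×10⁻⁶) = 412.4 K.
T = 18.0 + 412.4 = 430.4 °C.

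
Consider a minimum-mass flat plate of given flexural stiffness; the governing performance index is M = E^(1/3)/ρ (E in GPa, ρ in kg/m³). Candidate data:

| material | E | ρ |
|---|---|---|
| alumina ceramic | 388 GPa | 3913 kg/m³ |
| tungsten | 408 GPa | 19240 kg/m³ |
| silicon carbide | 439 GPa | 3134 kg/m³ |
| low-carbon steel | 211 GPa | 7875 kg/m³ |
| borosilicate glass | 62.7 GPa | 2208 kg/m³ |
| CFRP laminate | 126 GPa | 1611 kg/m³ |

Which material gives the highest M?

CFRP laminate

Evaluate M for each candidate:
  CFRP laminate: M = 3.11×10⁻³
  silicon carbide: M = 2.43×10⁻³
  alumina ceramic: M = 1.86×10⁻³
  borosilicate glass: M = 1.80×10⁻³
  low-carbon steel: M = 0.756×10⁻³
  tungsten: M = 0.385×10⁻³
CFRP laminate has the largest M.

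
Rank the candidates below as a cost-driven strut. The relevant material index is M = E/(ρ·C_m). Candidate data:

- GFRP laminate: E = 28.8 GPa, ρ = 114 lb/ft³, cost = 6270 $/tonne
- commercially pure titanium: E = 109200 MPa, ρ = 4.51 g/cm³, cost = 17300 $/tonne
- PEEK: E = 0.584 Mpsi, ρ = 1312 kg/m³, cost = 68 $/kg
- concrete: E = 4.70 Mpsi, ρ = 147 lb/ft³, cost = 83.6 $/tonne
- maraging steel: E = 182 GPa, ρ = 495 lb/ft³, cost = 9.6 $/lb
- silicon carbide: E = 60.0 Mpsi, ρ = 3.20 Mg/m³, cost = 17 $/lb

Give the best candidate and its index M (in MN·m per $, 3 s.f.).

concrete, M = 165 MN·m per $

Convert each candidate to consistent units, then evaluate M:
  GFRP laminate: E = 28.80 GPa, ρ = 1826 kg/m³, cost = 6.270 $/kg
  commercially pure titanium: E = 109.2 GPa, ρ = 4510 kg/m³, cost = 17.30 $/kg
  PEEK: E = 4.027 GPa, ρ = 1312 kg/m³, cost = 68.00 $/kg
  concrete: E = 32.41 GPa, ρ = 2355 kg/m³, cost = 0.08360 $/kg
  maraging steel: E = 182.0 GPa, ρ = 7929 kg/m³, cost = 21.16 $/kg
  silicon carbide: E = 413.7 GPa, ρ = 3200 kg/m³, cost = 37.48 $/kg
  concrete: M = 165 MN·m per $
  silicon carbide: M = 3.45 MN·m per $
  GFRP laminate: M = 2.52 MN·m per $
  commercially pure titanium: M = 1.40 MN·m per $
  maraging steel: M = 1.08 MN·m per $
  PEEK: M = 0.0451 MN·m per $
Concrete ranks first.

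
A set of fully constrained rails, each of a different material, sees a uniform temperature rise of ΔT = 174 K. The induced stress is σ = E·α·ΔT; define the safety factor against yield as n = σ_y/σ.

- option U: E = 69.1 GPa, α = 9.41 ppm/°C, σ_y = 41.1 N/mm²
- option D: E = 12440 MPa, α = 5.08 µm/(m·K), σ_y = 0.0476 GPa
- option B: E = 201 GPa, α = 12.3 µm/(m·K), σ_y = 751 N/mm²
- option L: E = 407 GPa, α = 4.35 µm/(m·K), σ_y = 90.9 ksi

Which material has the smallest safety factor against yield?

option U

With everything in SI (GPa, ×10⁻⁶/K, MPa):
  option U: E = 69.10, α = 9.41, σ_y = 41.10 → σ = 113 MPa, n = 0.363
  option D: E = 12.44, α = 5.08, σ_y = 47.60 → σ = 11.0 MPa, n = 4.33
  option B: E = 201.0, α = 12.3, σ_y = 751.0 → σ = 430 MPa, n = 1.75
  option L: E = 407.0, α = 4.35, σ_y = 626.7 → σ = 308 MPa, n = 2.03
Option U has the lowest safety factor, n = 0.363.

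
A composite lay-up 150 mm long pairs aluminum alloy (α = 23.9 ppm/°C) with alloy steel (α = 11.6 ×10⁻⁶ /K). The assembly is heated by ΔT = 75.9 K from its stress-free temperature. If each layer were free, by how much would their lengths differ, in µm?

Δα = |23.9 − 11.6|×10⁻⁶/K = 12.3×10⁻⁶/K.
ΔL_mismatch = Δα·L·ΔT = 12.3×10⁻⁶ × 150.0 mm × 75.9 K = 140 µm.

140 µm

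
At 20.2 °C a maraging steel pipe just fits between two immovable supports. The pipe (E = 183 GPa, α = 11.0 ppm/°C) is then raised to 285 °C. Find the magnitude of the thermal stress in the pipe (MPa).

533 MPa

ΔT = 264.8 K. Constrained thermal stress σ = E·α·ΔT = 183.0×10³ MPa × 11.0×10⁻⁶ × 264.8 = 533 MPa (compressive).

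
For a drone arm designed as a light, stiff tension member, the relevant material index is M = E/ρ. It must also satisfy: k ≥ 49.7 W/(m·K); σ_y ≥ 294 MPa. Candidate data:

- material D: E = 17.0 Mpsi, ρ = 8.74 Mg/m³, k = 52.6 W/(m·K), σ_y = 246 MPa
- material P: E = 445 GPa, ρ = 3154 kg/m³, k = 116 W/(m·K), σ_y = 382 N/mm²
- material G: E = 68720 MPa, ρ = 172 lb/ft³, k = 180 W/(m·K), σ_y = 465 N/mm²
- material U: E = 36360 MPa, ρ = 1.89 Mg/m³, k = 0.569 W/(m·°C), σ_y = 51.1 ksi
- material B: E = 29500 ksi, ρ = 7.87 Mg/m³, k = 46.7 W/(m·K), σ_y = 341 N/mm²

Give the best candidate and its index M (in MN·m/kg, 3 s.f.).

material P, M = 141 MN·m/kg

Screen on constraints: k ≥ 49.7 W/(m·K); σ_y ≥ 294 MPa. Survivors: material P, material G.
After converting to SI:
  material P: E = 445.0 GPa, ρ = 3154 kg/m³
  material G: E = 68.72 GPa, ρ = 2755 kg/m³
  material P: M = 141 MN·m/kg
  material G: M = 24.9 MN·m/kg
The maximum is for material P.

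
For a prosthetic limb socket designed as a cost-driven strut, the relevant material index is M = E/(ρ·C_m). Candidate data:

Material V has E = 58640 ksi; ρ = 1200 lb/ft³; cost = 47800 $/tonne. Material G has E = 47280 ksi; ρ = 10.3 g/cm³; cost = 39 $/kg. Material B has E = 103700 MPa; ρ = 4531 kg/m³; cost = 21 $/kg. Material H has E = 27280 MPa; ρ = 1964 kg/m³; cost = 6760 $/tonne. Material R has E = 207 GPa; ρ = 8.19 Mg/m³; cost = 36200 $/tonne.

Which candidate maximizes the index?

Convert each candidate to consistent units, then evaluate M:
  material V: E = 404.3 GPa, ρ = 19220 kg/m³, cost = 47.80 $/kg
  material G: E = 326.0 GPa, ρ = 10300 kg/m³, cost = 39.00 $/kg
  material B: E = 103.7 GPa, ρ = 4531 kg/m³, cost = 21.00 $/kg
  material H: E = 27.28 GPa, ρ = 1964 kg/m³, cost = 6.760 $/kg
  material R: E = 207.0 GPa, ρ = 8190 kg/m³, cost = 36.20 $/kg
  material H: M = 2.05 MN·m per $
  material B: M = 1.09 MN·m per $
  material G: M = 0.812 MN·m per $
  material R: M = 0.698 MN·m per $
  material V: M = 0.440 MN·m per $
Material H has the largest M.

material H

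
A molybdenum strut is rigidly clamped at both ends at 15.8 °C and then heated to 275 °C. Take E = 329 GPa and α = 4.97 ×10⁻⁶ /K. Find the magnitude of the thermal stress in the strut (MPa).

424 MPa

ΔT = 259.2 K. Constrained thermal stress σ = E·α·ΔT = 329.0×10³ MPa × 4.97×10⁻⁶ × 259.2 = 424 MPa (compressive).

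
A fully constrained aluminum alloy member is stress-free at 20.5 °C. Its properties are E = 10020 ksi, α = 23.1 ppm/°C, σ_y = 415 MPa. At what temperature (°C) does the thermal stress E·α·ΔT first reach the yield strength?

281 °C

E = 10020 ksi = 69.09 GPa.
E·α·ΔT = 415.0 MPa ⇒ ΔT = 415.0 / (69.09×10³ × 23.1×10⁻⁶) = 260.0 K.
T = 20.5 + 260.0 = 280.5 °C.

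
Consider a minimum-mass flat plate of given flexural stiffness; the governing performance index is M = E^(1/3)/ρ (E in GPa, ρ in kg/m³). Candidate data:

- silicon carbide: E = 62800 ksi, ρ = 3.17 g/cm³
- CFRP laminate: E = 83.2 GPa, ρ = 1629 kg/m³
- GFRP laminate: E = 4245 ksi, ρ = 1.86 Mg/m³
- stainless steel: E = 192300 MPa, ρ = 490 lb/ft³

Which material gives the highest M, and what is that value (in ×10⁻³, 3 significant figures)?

Normalizing units and computing the index:
  silicon carbide: E = 433.0 GPa, ρ = 3170 kg/m³
  CFRP laminate: E = 83.20 GPa, ρ = 1629 kg/m³
  GFRP laminate: E = 29.27 GPa, ρ = 1860 kg/m³
  stainless steel: E = 192.3 GPa, ρ = 7849 kg/m³
  CFRP laminate: M = 2.68×10⁻³
  silicon carbide: M = 2.39×10⁻³
  GFRP laminate: M = 1.66×10⁻³
  stainless steel: M = 0.735×10⁻³
CFRP laminate has the largest M.

CFRP laminate, M = 2.68×10⁻³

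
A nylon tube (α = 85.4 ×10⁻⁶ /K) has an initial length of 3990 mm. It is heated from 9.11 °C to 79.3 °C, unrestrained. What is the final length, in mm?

4013.9 mm

ΔT = 79.3 − 9.11 = 70.19 K.
ΔL = α·L₀·ΔT = 85.4×10⁻⁶ × 3990 mm × 70.19 K = 23.9 mm.
L = L₀ + ΔL = 3990 + 23.9 = 4013.9 mm.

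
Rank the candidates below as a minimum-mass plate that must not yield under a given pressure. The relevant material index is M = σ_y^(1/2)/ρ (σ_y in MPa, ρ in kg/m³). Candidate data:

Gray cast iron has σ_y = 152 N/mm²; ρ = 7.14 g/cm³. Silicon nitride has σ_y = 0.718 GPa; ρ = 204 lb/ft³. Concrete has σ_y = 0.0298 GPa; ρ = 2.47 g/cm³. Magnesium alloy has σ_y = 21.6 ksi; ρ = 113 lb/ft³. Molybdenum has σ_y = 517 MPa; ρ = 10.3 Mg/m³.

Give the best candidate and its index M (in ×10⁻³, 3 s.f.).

silicon nitride, M = 8.20×10⁻³

Putting every candidate on a common basis:
  gray cast iron: σ_y = 152.0 MPa, ρ = 7140 kg/m³
  silicon nitride: σ_y = 718.0 MPa, ρ = 3268 kg/m³
  concrete: σ_y = 29.80 MPa, ρ = 2470 kg/m³
  magnesium alloy: σ_y = 148.9 MPa, ρ = 1810 kg/m³
  molybdenum: σ_y = 517.0 MPa, ρ = 10300 kg/m³
  silicon nitride: M = 8.20×10⁻³
  magnesium alloy: M = 6.74×10⁻³
  concrete: M = 2.21×10⁻³
  molybdenum: M = 2.21×10⁻³
  gray cast iron: M = 1.73×10⁻³
Silicon nitride ranks first.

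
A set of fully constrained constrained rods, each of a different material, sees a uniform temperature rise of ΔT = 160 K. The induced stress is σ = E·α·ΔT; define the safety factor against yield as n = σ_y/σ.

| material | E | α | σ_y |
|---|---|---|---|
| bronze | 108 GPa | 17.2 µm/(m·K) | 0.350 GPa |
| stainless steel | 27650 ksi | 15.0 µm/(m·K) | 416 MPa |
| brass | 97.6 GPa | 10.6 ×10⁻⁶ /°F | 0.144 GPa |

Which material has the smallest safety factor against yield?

brass

In consistent units (E in GPa, α in ×10⁻⁶/K, σ_y in MPa):
  bronze: E = 108.0, α = 17.2, σ_y = 350.0 → σ = 297 MPa, n = 1.18
  stainless steel: E = 190.6, α = 15.0, σ_y = 416.0 → σ = 458 MPa, n = 0.909
  brass: E = 97.60, α = 19.1, σ_y = 144.0 → σ = 298 MPa, n = 0.483
The minimum is brass at n = 0.483.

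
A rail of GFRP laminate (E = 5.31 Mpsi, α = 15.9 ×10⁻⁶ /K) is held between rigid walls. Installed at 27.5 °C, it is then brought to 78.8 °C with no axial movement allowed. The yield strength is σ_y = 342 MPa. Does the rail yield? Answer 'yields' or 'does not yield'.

does not yield

E = 5.31 Mpsi = 36.61 GPa.
ΔT = 51.30 K. Constrained thermal stress σ = E·α·ΔT = 36.61×10³ MPa × 15.9×10⁻⁶ × 51.30 = 29.9 MPa (compressive).
Compare to σ_y = 342 MPa: σ < σ_y, so it does not yield.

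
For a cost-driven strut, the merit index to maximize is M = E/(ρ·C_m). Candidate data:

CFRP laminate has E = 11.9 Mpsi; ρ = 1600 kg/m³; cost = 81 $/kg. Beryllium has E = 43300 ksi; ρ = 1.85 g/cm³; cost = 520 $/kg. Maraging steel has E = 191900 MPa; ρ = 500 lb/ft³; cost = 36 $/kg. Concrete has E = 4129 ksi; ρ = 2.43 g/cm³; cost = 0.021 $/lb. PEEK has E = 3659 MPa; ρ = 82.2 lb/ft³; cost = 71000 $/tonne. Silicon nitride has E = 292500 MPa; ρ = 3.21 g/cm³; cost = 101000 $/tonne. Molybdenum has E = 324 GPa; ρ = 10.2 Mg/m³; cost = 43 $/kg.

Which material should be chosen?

concrete

In SI units:
  CFRP laminate: E = 82.05 GPa, ρ = 1600 kg/m³, cost = 81.00 $/kg
  beryllium: E = 298.5 GPa, ρ = 1850 kg/m³, cost = 520.0 $/kg
  maraging steel: E = 191.9 GPa, ρ = 8009 kg/m³, cost = 36.00 $/kg
  concrete: E = 28.47 GPa, ρ = 2430 kg/m³, cost = 0.04630 $/kg
  PEEK: E = 3.659 GPa, ρ = 1317 kg/m³, cost = 71.00 $/kg
  silicon nitride: E = 292.5 GPa, ρ = 3210 kg/m³, cost = 101.0 $/kg
  molybdenum: E = 324.0 GPa, ρ = 10200 kg/m³, cost = 43.00 $/kg
  concrete: M = 253 MN·m per $
  silicon nitride: M = 0.902 MN·m per $
  molybdenum: M = 0.739 MN·m per $
  maraging steel: M = 0.666 MN·m per $
  CFRP laminate: M = 0.633 MN·m per $
  beryllium: M = 0.310 MN·m per $
  PEEK: M = 0.0391 MN·m per $
Concrete has the largest M.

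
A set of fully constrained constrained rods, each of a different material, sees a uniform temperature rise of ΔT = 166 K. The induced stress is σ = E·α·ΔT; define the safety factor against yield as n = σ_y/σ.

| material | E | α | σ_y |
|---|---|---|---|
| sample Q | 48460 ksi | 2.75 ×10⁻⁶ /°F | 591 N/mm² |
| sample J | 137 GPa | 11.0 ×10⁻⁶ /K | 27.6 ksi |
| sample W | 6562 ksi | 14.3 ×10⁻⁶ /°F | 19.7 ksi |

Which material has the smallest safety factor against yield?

In consistent units (E in GPa, α in ×10⁻⁶/K, σ_y in MPa):
  sample Q: E = 334.1, α = 4.95, σ_y = 591.0 → σ = 275 MPa, n = 2.15
  sample J: E = 137.0, α = 11.0, σ_y = 190.3 → σ = 250 MPa, n = 0.761
  sample W: E = 45.24, α = 25.7, σ_y = 135.8 → σ = 193 MPa, n = 0.703
Smallest n: sample W with n = 0.703.

sample W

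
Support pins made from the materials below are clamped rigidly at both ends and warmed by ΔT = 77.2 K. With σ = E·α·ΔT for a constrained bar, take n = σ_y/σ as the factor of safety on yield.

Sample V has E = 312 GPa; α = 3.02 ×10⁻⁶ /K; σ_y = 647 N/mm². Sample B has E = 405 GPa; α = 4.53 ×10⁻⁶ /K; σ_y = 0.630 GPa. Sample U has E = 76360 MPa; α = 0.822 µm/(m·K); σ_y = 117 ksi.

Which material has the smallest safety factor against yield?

Converting E to GPa, α to ×10⁻⁶/K, σ_y to MPa, then σ and n for each:
  sample V: E = 312.0, α = 3.02, σ_y = 647.0 → σ = 72.7 MPa, n = 8.89
  sample B: E = 405.0, α = 4.53, σ_y = 630.0 → σ = 142 MPa, n = 4.45
  sample U: E = 76.36, α = 0.822, σ_y = 806.7 → σ = 4.85 MPa, n = 166
Smallest n: sample B with n = 4.45.

sample B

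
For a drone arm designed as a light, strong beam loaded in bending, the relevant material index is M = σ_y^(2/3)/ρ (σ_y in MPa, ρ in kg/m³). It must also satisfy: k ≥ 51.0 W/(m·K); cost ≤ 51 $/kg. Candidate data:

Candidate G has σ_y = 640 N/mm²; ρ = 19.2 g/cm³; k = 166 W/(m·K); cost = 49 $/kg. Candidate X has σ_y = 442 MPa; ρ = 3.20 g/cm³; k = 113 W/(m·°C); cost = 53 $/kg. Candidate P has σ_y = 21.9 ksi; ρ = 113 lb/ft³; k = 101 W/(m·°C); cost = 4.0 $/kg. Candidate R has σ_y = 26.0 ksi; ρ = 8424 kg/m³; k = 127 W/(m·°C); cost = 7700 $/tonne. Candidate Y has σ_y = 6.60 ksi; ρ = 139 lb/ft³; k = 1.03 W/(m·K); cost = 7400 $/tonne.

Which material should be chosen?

candidate P

Screen on constraints: k ≥ 51.0 W/(m·K); cost ≤ 51 $/kg. Survivors: candidate G, candidate P, candidate R.
Convert each candidate to consistent units, then evaluate M:
  candidate G: σ_y = 640.0 MPa, ρ = 19200 kg/m³
  candidate P: σ_y = 151.0 MPa, ρ = 1810 kg/m³
  candidate R: σ_y = 179.3 MPa, ρ = 8424 kg/m³
  candidate P: M = 15.7×10⁻³
  candidate G: M = 3.87×10⁻³
  candidate R: M = 3.77×10⁻³
Highest index: candidate P.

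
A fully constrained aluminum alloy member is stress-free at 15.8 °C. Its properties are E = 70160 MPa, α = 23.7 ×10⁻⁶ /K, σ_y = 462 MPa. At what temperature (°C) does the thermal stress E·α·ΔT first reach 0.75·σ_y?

224 °C

E = 70160 MPa = 70.16 GPa.
E·α·ΔT = 346.5 MPa ⇒ ΔT = 346.5 / (70.16×10³ × 23.7×10⁻⁶) = 208.4 K.
T = 15.8 + 208.4 = 224.2 °C.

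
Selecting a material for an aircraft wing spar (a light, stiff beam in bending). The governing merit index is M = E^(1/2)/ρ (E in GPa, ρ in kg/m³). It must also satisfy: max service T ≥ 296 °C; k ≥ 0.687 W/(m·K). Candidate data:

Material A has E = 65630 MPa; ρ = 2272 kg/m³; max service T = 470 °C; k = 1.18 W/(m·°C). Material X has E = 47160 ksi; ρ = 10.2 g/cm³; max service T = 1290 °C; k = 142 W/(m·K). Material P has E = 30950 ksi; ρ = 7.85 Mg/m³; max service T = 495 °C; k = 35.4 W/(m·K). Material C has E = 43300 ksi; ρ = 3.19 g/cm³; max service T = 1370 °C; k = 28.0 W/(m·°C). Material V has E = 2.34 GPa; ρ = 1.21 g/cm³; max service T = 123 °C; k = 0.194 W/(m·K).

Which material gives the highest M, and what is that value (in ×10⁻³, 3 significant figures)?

material C, M = 5.42×10⁻³

Screen on constraints: max service T ≥ 296 °C; k ≥ 0.687 W/(m·K). Survivors: material A, material X, material P, material C.
Putting every candidate on a common basis:
  material A: E = 65.63 GPa, ρ = 2272 kg/m³
  material X: E = 325.2 GPa, ρ = 10200 kg/m³
  material P: E = 213.4 GPa, ρ = 7850 kg/m³
  material C: E = 298.5 GPa, ρ = 3190 kg/m³
  material C: M = 5.42×10⁻³
  material A: M = 3.57×10⁻³
  material P: M = 1.86×10⁻³
  material X: M = 1.77×10⁻³
Highest index: material C.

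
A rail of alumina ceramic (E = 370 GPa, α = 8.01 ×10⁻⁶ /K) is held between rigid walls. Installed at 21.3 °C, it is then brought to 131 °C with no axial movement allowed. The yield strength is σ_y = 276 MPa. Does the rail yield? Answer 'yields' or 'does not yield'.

ΔT = 109.7 K. Constrained thermal stress σ = E·α·ΔT = 370.0×10³ MPa × 8.01×10⁻⁶ × 109.7 = 325 MPa (compressive).
Compare to σ_y = 276 MPa: σ ≥ σ_y, so it yields.

yields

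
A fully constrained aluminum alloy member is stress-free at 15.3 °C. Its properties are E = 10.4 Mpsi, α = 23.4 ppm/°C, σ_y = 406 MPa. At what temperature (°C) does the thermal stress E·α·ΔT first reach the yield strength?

257 °C

E = 10.4 Mpsi = 71.71 GPa.
E·α·ΔT = 406.0 MPa ⇒ ΔT = 406.0 / (71.71×10³ × 23.4×10⁻⁶) = 242.0 K.
T = 15.3 + 242.0 = 257.3 °C.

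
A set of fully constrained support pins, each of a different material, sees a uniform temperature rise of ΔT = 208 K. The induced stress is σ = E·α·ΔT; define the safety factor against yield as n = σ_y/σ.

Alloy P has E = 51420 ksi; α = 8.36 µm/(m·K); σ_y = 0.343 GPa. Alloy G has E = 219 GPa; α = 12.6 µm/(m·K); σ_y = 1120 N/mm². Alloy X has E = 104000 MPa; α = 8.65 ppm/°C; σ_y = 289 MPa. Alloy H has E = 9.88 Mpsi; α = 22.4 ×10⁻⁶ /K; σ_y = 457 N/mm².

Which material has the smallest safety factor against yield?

With everything in SI (GPa, ×10⁻⁶/K, MPa):
  alloy P: E = 354.5, α = 8.36, σ_y = 343.0 → σ = 616 MPa, n = 0.556
  alloy G: E = 219.0, α = 12.6, σ_y = 1120 → σ = 574 MPa, n = 1.95
  alloy X: E = 104.0, α = 8.65, σ_y = 289.0 → σ = 187 MPa, n = 1.54
  alloy H: E = 68.12, α = 22.4, σ_y = 457.0 → σ = 317 MPa, n = 1.44
Alloy P has the lowest safety factor, n = 0.556.

alloy P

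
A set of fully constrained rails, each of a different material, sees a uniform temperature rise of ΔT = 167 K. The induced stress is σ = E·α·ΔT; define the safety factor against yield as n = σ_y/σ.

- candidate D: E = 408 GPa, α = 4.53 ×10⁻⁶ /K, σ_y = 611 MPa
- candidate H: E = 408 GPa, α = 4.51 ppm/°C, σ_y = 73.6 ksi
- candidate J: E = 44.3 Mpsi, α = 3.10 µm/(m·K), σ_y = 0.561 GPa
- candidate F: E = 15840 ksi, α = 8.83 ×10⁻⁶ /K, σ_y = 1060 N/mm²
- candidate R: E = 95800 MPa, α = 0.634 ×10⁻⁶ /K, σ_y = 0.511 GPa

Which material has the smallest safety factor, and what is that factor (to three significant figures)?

candidate H, n = 1.65

Converting E to GPa, α to ×10⁻⁶/K, σ_y to MPa, then σ and n for each:
  candidate D: E = 408.0, α = 4.53, σ_y = 611.0 → σ = 309 MPa, n = 1.98
  candidate H: E = 408.0, α = 4.51, σ_y = 507.5 → σ = 307 MPa, n = 1.65
  candidate J: E = 305.4, α = 3.10, σ_y = 561.0 → σ = 158 MPa, n = 3.55
  candidate F: E = 109.2, α = 8.83, σ_y = 1060 → σ = 161 MPa, n = 6.58
  candidate R: E = 95.80, α = 0.634, σ_y = 511.0 → σ = 10.1 MPa, n = 50.4
The minimum is candidate H at n = 1.65.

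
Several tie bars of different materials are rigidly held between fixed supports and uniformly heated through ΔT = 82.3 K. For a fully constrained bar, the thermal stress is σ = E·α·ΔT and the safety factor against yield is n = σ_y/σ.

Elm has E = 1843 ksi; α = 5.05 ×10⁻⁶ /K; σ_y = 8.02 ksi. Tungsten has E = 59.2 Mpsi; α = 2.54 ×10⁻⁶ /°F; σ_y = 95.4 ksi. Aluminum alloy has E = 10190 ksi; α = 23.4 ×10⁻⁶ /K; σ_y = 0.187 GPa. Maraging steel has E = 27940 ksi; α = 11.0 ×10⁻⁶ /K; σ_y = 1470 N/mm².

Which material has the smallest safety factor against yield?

Per material, after unit conversion:
  elm: E = 12.71, α = 5.05, σ_y = 55.30 → σ = 5.28 MPa, n = 10.5
  tungsten: E = 408.2, α = 4.57, σ_y = 657.8 → σ = 154 MPa, n = 4.28
  aluminum alloy: E = 70.26, α = 23.4, σ_y = 187.0 → σ = 135 MPa, n = 1.38
  maraging steel: E = 192.6, α = 11.0, σ_y = 1470 → σ = 174 MPa, n = 8.43
The minimum is aluminum alloy at n = 1.38.

aluminum alloy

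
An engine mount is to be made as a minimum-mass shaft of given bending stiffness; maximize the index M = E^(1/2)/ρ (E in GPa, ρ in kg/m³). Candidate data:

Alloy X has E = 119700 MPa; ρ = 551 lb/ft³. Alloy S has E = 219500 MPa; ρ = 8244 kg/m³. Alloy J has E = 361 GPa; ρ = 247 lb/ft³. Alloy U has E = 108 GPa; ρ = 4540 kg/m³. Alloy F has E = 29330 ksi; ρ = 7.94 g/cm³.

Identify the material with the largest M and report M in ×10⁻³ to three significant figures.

alloy J, M = 4.80×10⁻³

After converting to SI:
  alloy X: E = 119.7 GPa, ρ = 8826 kg/m³
  alloy S: E = 219.5 GPa, ρ = 8244 kg/m³
  alloy J: E = 361.0 GPa, ρ = 3957 kg/m³
  alloy U: E = 108.0 GPa, ρ = 4540 kg/m³
  alloy F: E = 202.2 GPa, ρ = 7940 kg/m³
  alloy J: M = 4.80×10⁻³
  alloy U: M = 2.29×10⁻³
  alloy S: M = 1.80×10⁻³
  alloy F: M = 1.79×10⁻³
  alloy X: M = 1.24×10⁻³
Highest index: alloy J.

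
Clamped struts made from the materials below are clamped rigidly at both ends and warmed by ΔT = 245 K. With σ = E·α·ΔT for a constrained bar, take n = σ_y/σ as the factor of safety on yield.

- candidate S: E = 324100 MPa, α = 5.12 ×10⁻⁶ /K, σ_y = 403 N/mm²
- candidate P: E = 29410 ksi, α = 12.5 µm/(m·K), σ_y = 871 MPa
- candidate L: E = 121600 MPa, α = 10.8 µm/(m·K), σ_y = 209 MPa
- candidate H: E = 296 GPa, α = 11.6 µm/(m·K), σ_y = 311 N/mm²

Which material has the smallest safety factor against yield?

candidate H

Per material, after unit conversion:
  candidate S: E = 324.1, α = 5.12, σ_y = 403.0 → σ = 407 MPa, n = 0.991
  candidate P: E = 202.8, α = 12.5, σ_y = 871.0 → σ = 621 MPa, n = 1.40
  candidate L: E = 121.6, α = 10.8, σ_y = 209.0 → σ = 322 MPa, n = 0.650
  candidate H: E = 296.0, α = 11.6, σ_y = 311.0 → σ = 841 MPa, n = 0.370
Candidate H has the lowest safety factor, n = 0.370.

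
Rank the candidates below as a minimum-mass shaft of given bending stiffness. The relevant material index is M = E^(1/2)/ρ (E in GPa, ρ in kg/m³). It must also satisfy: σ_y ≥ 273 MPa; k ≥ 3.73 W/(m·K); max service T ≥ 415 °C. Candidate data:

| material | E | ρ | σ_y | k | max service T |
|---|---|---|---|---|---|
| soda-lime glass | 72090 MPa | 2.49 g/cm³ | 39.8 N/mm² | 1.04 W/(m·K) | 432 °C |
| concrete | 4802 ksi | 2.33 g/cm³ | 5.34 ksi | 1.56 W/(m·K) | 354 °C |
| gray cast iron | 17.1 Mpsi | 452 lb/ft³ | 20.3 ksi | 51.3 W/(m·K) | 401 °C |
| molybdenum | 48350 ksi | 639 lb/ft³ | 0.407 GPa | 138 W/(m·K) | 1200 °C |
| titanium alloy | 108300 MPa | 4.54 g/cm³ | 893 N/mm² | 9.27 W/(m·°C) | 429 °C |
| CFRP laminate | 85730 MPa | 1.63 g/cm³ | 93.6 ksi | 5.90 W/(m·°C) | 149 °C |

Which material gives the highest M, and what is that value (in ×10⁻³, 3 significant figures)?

Screen on constraints: σ_y ≥ 273 MPa; k ≥ 3.73 W/(m·K); max service T ≥ 415 °C. Survivors: molybdenum, titanium alloy.
Putting every candidate on a common basis:
  molybdenum: E = 333.4 GPa, ρ = 10240 kg/m³
  titanium alloy: E = 108.3 GPa, ρ = 4540 kg/m³
  titanium alloy: M = 2.29×10⁻³
  molybdenum: M = 1.78×10⁻³
Titanium alloy ranks first.

titanium alloy, M = 2.29×10⁻³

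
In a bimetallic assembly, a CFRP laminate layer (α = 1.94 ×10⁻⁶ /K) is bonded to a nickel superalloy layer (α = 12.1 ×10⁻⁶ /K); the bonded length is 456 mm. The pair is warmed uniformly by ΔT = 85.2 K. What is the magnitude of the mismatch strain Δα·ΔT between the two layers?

Δα = |1.94 − 12.1|×10⁻⁶/K = 10.2×10⁻⁶/K.
Mismatch strain = Δα·ΔT = 10.2×10⁻⁶ × 85.2 = 8.66×10⁻⁴.

8.66×10⁻⁴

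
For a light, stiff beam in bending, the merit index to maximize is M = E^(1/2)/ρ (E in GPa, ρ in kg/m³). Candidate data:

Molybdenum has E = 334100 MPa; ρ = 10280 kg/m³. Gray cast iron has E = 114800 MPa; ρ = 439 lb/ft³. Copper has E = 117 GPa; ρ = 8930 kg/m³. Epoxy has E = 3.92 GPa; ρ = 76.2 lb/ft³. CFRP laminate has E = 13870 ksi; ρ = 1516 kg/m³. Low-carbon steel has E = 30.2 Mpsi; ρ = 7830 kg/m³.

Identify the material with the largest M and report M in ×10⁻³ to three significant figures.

CFRP laminate, M = 6.45×10⁻³

After converting to SI:
  molybdenum: E = 334.1 GPa, ρ = 10280 kg/m³
  gray cast iron: E = 114.8 GPa, ρ = 7032 kg/m³
  copper: E = 117.0 GPa, ρ = 8930 kg/m³
  epoxy: E = 3.920 GPa, ρ = 1221 kg/m³
  CFRP laminate: E = 95.63 GPa, ρ = 1516 kg/m³
  low-carbon steel: E = 208.2 GPa, ρ = 7830 kg/m³
  CFRP laminate: M = 6.45×10⁻³
  low-carbon steel: M = 1.84×10⁻³
  molybdenum: M = 1.78×10⁻³
  epoxy: M = 1.62×10⁻³
  gray cast iron: M = 1.52×10⁻³
  copper: M = 1.21×10⁻³
CFRP laminate ranks first.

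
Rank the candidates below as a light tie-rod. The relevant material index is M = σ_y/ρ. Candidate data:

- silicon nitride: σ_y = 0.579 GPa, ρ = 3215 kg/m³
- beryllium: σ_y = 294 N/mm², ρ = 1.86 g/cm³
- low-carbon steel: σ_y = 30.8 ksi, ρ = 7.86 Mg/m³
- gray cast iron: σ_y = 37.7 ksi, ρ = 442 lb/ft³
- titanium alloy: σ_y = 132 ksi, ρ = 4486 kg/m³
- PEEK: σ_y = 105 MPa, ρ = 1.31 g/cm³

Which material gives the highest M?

Convert each candidate to consistent units, then evaluate M:
  silicon nitride: σ_y = 579.0 MPa, ρ = 3215 kg/m³
  beryllium: σ_y = 294.0 MPa, ρ = 1860 kg/m³
  low-carbon steel: σ_y = 212.4 MPa, ρ = 7860 kg/m³
  gray cast iron: σ_y = 259.9 MPa, ρ = 7080 kg/m³
  titanium alloy: σ_y = 910.1 MPa, ρ = 4486 kg/m³
  PEEK: σ_y = 105.0 MPa, ρ = 1310 kg/m³
  titanium alloy: M = 203 kN·m/kg
  silicon nitride: M = 180 kN·m/kg
  beryllium: M = 158 kN·m/kg
  PEEK: M = 80.2 kN·m/kg
  gray cast iron: M = 36.7 kN·m/kg
  low-carbon steel: M = 27.0 kN·m/kg
Titanium alloy has the largest M.

titanium alloy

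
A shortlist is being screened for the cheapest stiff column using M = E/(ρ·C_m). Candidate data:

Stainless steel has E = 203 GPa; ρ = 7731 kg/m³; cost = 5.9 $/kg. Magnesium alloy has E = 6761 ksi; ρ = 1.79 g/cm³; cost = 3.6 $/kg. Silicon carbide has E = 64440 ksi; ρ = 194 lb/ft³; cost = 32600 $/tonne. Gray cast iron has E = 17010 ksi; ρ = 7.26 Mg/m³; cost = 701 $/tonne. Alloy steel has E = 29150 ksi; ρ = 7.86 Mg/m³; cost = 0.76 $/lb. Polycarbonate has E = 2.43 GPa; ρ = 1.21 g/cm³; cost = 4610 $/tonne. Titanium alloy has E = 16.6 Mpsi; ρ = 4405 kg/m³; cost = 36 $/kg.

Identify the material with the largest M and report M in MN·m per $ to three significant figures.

gray cast iron, M = 23.0 MN·m per $

Convert each candidate to consistent units, then evaluate M:
  stainless steel: E = 203.0 GPa, ρ = 7731 kg/m³, cost = 5.900 $/kg
  magnesium alloy: E = 46.62 GPa, ρ = 1790 kg/m³, cost = 3.600 $/kg
  silicon carbide: E = 444.3 GPa, ρ = 3108 kg/m³, cost = 32.60 $/kg
  gray cast iron: E = 117.3 GPa, ρ = 7260 kg/m³, cost = 0.7010 $/kg
  alloy steel: E = 201.0 GPa, ρ = 7860 kg/m³, cost = 1.675 $/kg
  polycarbonate: E = 2.430 GPa, ρ = 1210 kg/m³, cost = 4.610 $/kg
  titanium alloy: E = 114.5 GPa, ρ = 4405 kg/m³, cost = 36.00 $/kg
  gray cast iron: M = 23.0 MN·m per $
  alloy steel: M = 15.3 MN·m per $
  magnesium alloy: M = 7.23 MN·m per $
  stainless steel: M = 4.45 MN·m per $
  silicon carbide: M = 4.39 MN·m per $
  titanium alloy: M = 0.722 MN·m per $
  polycarbonate: M = 0.436 MN·m per $
The maximum is for gray cast iron.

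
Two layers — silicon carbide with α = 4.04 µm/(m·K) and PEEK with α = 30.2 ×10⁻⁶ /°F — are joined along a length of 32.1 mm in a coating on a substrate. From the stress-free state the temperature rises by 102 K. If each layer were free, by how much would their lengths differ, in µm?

165 µm

PEEK: α = 30.2×10⁻⁶/°F × 9/5 = 54.4×10⁻⁶/K.
Δα = |4.04 − 54.4|×10⁻⁶/K = 50.3×10⁻⁶/K.
ΔL_mismatch = Δα·L·ΔT = 50.3×10⁻⁶ × 32.1 mm × 102.0 K = 165 µm.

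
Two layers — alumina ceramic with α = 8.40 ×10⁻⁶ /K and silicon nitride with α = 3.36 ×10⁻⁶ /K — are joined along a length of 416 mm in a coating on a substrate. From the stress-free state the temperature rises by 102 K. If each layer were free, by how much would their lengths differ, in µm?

214 µm

Δα = |8.40 − 3.36|×10⁻⁶/K = 5.04×10⁻⁶/K.
ΔL_mismatch = Δα·L·ΔT = 5.04×10⁻⁶ × 416.0 mm × 102.0 K = 214 µm.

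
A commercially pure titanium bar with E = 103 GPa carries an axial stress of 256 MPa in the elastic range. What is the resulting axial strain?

ε = σ/E = 256 / 103000 = 2.49×10⁻³.

2.49×10⁻³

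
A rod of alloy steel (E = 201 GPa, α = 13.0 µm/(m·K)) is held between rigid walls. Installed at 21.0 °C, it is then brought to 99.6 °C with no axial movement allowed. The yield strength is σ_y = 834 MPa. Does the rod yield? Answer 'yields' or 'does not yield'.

ΔT = 78.60 K. Constrained thermal stress σ = E·α·ΔT = 201.0×10³ MPa × 13.0×10⁻⁶ × 78.60 = 205 MPa (compressive).
Compare to σ_y = 834 MPa: σ < σ_y, so it does not yield.

does not yield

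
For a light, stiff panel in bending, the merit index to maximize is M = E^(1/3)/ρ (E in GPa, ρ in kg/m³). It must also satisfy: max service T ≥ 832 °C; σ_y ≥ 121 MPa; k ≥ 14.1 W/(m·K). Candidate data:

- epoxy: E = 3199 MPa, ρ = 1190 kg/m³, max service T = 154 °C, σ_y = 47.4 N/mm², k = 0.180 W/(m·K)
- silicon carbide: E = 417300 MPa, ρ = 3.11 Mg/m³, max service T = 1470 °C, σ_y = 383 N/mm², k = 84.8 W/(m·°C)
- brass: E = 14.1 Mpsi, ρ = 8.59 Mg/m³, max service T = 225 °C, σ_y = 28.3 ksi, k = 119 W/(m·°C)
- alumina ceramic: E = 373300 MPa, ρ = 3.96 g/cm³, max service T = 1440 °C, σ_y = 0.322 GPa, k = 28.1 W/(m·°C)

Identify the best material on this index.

silicon carbide

Screen on constraints: max service T ≥ 832 °C; σ_y ≥ 121 MPa; k ≥ 14.1 W/(m·K). Survivors: silicon carbide, alumina ceramic.
After converting to SI:
  silicon carbide: E = 417.3 GPa, ρ = 3110 kg/m³
  alumina ceramic: E = 373.3 GPa, ρ = 3960 kg/m³
  silicon carbide: M = 2.40×10⁻³
  alumina ceramic: M = 1.82×10⁻³
Highest index: silicon carbide.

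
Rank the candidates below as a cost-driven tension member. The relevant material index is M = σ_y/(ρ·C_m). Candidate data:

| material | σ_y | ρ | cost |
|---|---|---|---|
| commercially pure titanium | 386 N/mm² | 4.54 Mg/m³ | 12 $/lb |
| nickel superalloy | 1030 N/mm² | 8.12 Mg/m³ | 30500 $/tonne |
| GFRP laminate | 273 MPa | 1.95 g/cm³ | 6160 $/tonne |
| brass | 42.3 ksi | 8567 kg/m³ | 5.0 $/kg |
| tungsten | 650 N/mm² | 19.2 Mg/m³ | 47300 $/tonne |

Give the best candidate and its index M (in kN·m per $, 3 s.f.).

Convert each candidate to consistent units, then evaluate M:
  commercially pure titanium: σ_y = 386.0 MPa, ρ = 4540 kg/m³, cost = 26.46 $/kg
  nickel superalloy: σ_y = 1030 MPa, ρ = 8120 kg/m³, cost = 30.50 $/kg
  GFRP laminate: σ_y = 273.0 MPa, ρ = 1950 kg/m³, cost = 6.160 $/kg
  brass: σ_y = 291.6 MPa, ρ = 8567 kg/m³, cost = 5.000 $/kg
  tungsten: σ_y = 650.0 MPa, ρ = 19200 kg/m³, cost = 47.30 $/kg
  GFRP laminate: M = 22.7 kN·m per $
  brass: M = 6.81 kN·m per $
  nickel superalloy: M = 4.16 kN·m per $
  commercially pure titanium: M = 3.21 kN·m per $
  tungsten: M = 0.716 kN·m per $
GFRP laminate ranks first.

GFRP laminate, M = 22.7 kN·m per $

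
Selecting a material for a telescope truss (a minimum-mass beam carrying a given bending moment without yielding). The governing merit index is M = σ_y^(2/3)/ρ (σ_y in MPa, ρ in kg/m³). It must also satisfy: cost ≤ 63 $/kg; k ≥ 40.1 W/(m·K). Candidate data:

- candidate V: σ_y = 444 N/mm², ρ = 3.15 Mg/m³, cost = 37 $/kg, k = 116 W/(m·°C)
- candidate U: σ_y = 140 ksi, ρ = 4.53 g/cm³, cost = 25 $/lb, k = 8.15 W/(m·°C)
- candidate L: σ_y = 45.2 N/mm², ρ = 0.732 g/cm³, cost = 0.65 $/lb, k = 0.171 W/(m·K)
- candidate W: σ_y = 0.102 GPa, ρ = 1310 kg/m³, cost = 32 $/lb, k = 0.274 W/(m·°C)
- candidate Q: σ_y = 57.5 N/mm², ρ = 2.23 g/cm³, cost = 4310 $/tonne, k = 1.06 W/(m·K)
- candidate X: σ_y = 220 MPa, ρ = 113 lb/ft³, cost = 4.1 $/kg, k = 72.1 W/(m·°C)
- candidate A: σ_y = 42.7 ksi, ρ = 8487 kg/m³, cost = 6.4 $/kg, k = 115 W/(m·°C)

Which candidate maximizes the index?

candidate X

Screen on constraints: cost ≤ 63 $/kg; k ≥ 40.1 W/(m·K). Survivors: candidate V, candidate X, candidate A.
Normalizing units and computing the index:
  candidate V: σ_y = 444.0 MPa, ρ = 3150 kg/m³
  candidate X: σ_y = 220.0 MPa, ρ = 1810 kg/m³
  candidate A: σ_y = 294.4 MPa, ρ = 8487 kg/m³
  candidate X: M = 20.1×10⁻³
  candidate V: M = 18.5×10⁻³
  candidate A: M = 5.21×10⁻³
Candidate X has the largest M.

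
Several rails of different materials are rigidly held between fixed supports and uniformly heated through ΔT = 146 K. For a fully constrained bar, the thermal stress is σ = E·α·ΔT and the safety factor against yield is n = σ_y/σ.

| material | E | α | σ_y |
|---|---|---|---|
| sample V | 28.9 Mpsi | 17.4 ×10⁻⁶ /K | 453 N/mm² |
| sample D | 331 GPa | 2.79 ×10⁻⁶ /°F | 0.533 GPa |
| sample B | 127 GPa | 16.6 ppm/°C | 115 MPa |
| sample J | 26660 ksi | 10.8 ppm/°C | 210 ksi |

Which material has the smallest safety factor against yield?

sample B

Per material, after unit conversion:
  sample V: E = 199.3, α = 17.4, σ_y = 453.0 → σ = 506 MPa, n = 0.895
  sample D: E = 331.0, α = 5.02, σ_y = 533.0 → σ = 243 MPa, n = 2.20
  sample B: E = 127.0, α = 16.6, σ_y = 115.0 → σ = 308 MPa, n = 0.374
  sample J: E = 183.8, α = 10.8, σ_y = 1448 → σ = 290 MPa, n = 5.00
The minimum is sample B at n = 0.374.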